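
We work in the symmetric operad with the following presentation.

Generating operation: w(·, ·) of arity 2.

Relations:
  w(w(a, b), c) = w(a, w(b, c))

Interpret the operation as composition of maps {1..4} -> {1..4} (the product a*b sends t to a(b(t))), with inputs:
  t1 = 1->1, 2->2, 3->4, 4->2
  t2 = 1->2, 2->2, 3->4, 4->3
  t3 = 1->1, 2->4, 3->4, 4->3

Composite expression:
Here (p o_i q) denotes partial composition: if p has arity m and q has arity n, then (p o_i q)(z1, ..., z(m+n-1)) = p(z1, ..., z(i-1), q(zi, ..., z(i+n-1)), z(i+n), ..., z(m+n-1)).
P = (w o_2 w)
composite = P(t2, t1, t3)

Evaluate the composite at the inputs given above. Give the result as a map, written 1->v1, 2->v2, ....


w(t1, t3) = 1->1, 2->2, 3->2, 4->4
w(t2, w(t1, t3)) = 1->2, 2->2, 3->2, 4->3

1->2, 2->2, 3->2, 4->3


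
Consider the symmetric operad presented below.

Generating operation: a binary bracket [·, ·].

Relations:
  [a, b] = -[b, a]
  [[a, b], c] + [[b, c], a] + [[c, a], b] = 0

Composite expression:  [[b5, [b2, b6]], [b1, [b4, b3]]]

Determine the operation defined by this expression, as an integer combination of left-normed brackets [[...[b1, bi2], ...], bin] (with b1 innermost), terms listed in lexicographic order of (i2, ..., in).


-[[[[[b1, b3], b4], b2], b6], b5] + [[[[[b1, b3], b4], b5], b2], b6] - [[[[[b1, b3], b4], b5], b6], b2] + [[[[[b1, b3], b4], b6], b2], b5] + [[[[[b1, b4], b3], b2], b6], b5] - [[[[[b1, b4], b3], b5], b2], b6] + [[[[[b1, b4], b3], b5], b6], b2] - [[[[[b1, b4], b3], b6], b2], b5]

Skip Jacobi rewriting: expand, keep b1-initial words, read off terms.
Composite bracket: [[b5, [b2, b6]], [b1, [b4, b3]]]
Full expansion: 32 signed words from ab - ba (2^5 = 32).
Words beginning with b1 determine it all:
  from b1b3b4b2b6b5, sign -1: term -[[[[[b1, b3], b4], b2], b6], b5]
  from b1b3b4b5b2b6, sign +1: term +[[[[[b1, b3], b4], b5], b2], b6]
  from b1b3b4b5b6b2, sign -1: term -[[[[[b1, b3], b4], b5], b6], b2]
  from b1b3b4b6b2b5, sign +1: term +[[[[[b1, b3], b4], b6], b2], b5]
  from b1b4b3b2b6b5, sign +1: term +[[[[[b1, b4], b3], b2], b6], b5]
  from b1b4b3b5b2b6, sign -1: term -[[[[[b1, b4], b3], b5], b2], b6]
  from b1b4b3b5b6b2, sign +1: term +[[[[[b1, b4], b3], b5], b6], b2]
  from b1b4b3b6b2b5, sign -1: term -[[[[[b1, b4], b3], b6], b2], b5]


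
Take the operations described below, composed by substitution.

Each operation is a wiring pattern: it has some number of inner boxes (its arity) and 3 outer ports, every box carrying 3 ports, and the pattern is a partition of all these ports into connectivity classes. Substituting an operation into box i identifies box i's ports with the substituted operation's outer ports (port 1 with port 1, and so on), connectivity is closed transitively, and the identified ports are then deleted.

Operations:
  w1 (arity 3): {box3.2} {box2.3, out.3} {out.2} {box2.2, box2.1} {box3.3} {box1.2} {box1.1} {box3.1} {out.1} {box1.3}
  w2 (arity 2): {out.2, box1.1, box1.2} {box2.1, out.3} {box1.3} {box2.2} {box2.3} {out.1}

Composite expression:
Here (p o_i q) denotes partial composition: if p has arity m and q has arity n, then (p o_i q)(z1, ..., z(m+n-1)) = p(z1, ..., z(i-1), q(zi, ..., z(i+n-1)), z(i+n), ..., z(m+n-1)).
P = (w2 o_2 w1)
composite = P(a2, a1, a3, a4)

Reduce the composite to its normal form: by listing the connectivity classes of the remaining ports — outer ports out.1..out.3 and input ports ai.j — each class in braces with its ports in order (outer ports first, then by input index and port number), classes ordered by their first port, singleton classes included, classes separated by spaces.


{out.1} {out.2, a2.1, a2.2} {out.3} {a1.1} {a1.2} {a1.3} {a2.3} {a3.1, a3.2} {a3.3} {a4.1} {a4.2} {a4.3}

After gluing at w2, chains via deleted ports link the a-ports.
through w1, on inputs (a1, a3, a4): {out.1} {out.2} {out.3, a3.3} {a1.1} {a1.2} {a1.3} {a3.1, a3.2} {a4.1} {a4.2} {a4.3} (out.j = stage outer ports)
through w2, on inputs (a2, a1, a3, a4): {out.1} {out.2, a2.1, a2.2} {out.3} {a1.1} {a1.2} {a1.3} {a2.3} {a3.1, a3.2} {a3.3} {a4.1} {a4.2} {a4.3} (out.j = stage outer ports)


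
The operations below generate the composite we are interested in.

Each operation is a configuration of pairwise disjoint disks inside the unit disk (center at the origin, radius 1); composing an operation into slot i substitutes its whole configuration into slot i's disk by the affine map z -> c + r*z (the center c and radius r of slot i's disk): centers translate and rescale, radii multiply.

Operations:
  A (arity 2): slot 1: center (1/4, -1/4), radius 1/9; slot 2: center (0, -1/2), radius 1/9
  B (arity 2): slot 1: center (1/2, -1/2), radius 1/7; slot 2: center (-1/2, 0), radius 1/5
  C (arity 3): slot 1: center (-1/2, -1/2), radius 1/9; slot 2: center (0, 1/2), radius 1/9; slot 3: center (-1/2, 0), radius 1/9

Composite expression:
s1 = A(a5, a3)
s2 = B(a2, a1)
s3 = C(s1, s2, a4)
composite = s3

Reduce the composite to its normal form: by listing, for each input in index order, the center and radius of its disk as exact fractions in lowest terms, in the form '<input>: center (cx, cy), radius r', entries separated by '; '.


Only the slot chain above each a matters under C; compose those maps.
input a5: applying the 2 nested substitutions gives center (-17/36, -19/36), radius 1/81
input a3: applying the 2 nested substitutions gives center (-1/2, -5/9), radius 1/81
input a2: applying the 2 nested substitutions gives center (1/18, 4/9), radius 1/63
input a1: applying the 2 nested substitutions gives center (-1/18, 1/2), radius 1/45
input a4: applying the 1 nested substitution gives center (-1/2, 0), radius 1/9

a1: center (-1/18, 1/2), radius 1/45; a2: center (1/18, 4/9), radius 1/63; a3: center (-1/2, -5/9), radius 1/81; a4: center (-1/2, 0), radius 1/9; a5: center (-17/36, -19/36), radius 1/81


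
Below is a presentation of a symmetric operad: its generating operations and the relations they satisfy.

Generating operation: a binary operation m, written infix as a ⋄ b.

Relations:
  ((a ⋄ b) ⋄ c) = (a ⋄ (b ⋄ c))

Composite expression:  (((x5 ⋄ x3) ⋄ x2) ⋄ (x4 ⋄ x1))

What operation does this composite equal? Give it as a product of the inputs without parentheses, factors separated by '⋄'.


x5 ⋄ x3 ⋄ x2 ⋄ x4 ⋄ x1

Every regrouping of m is equal, so read the x-inputs in written order.
(x5 ⋄ x3) flattens to x5 ⋄ x3
((x5 ⋄ x3) ⋄ x2) flattens to x5 ⋄ x3 ⋄ x2
(x4 ⋄ x1) flattens to x4 ⋄ x1
(((x5 ⋄ x3) ⋄ x2) ⋄ (x4 ⋄ x1)) flattens to x5 ⋄ x3 ⋄ x2 ⋄ x4 ⋄ x1


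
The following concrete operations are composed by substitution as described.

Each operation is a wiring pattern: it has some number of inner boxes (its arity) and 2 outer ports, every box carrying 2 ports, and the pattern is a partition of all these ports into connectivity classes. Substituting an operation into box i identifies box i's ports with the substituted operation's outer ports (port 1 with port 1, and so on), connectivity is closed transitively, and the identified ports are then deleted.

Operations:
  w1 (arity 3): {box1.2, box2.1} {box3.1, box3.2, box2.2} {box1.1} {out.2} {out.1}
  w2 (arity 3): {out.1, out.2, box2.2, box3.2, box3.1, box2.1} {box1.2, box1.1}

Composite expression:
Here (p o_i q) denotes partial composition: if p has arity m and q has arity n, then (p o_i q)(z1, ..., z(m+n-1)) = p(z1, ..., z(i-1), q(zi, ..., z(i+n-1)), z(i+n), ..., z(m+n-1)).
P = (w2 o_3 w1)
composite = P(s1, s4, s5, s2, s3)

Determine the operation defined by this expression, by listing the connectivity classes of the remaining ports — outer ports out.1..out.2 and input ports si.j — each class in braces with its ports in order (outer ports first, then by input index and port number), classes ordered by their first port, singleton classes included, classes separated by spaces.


{out.1, out.2, s4.1, s4.2} {s1.1, s1.2} {s2.1, s5.2} {s2.2, s3.1, s3.2} {s5.1}

Two ports join when wires chain via w2-identified ports.
stage w1: inputs (s5, s2, s3), connectivity {out.1} {out.2} {s2.1, s5.2} {s2.2, s3.1, s3.2} {s5.1}, out.j its boundary
stage w2: inputs (s1, s4, s5, s2, s3), connectivity {out.1, out.2, s4.1, s4.2} {s1.1, s1.2} {s2.1, s5.2} {s2.2, s3.1, s3.2} {s5.1}, out.j its boundary


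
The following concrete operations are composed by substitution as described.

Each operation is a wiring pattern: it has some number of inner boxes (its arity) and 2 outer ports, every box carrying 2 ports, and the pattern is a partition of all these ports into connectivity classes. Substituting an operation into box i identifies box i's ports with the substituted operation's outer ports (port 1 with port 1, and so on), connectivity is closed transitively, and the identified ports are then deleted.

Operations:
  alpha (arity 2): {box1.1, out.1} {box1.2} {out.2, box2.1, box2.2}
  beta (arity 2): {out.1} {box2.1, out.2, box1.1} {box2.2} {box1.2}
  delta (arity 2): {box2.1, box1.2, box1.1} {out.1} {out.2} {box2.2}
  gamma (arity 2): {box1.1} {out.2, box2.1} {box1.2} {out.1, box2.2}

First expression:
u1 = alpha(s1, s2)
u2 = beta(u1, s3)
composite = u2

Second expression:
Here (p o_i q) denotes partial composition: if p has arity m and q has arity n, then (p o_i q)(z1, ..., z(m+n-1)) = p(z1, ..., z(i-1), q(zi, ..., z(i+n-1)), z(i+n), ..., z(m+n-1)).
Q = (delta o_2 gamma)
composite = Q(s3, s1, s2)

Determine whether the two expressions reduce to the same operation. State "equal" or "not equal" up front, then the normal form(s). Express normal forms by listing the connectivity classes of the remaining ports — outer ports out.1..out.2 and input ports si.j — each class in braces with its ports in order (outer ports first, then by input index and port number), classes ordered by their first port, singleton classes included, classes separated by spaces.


not equal; first: {out.1} {out.2, s1.1, s3.1} {s1.2} {s2.1, s2.2} {s3.2}; second: {out.1} {out.2} {s1.1} {s1.2} {s2.1} {s2.2, s3.1, s3.2}

The first expression reduces to {out.1} {out.2, s1.1, s3.1} {s1.2} {s2.1, s2.2} {s3.2}
The second expression reduces to {out.1} {out.2} {s1.1} {s1.2} {s2.1} {s2.2, s3.1, s3.2}
They disagree, so not equal.


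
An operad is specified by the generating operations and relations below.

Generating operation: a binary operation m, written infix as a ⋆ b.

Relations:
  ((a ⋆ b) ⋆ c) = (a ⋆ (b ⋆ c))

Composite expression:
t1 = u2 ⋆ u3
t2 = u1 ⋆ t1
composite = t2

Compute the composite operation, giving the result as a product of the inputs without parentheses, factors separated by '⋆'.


u1 ⋆ u2 ⋆ u3

Associativity of m dissolves the nesting; only the u-input order survives.
(u2 ⋆ u3) flattens to u2 ⋆ u3
(u1 ⋆ (u2 ⋆ u3)) flattens to u1 ⋆ u2 ⋆ u3


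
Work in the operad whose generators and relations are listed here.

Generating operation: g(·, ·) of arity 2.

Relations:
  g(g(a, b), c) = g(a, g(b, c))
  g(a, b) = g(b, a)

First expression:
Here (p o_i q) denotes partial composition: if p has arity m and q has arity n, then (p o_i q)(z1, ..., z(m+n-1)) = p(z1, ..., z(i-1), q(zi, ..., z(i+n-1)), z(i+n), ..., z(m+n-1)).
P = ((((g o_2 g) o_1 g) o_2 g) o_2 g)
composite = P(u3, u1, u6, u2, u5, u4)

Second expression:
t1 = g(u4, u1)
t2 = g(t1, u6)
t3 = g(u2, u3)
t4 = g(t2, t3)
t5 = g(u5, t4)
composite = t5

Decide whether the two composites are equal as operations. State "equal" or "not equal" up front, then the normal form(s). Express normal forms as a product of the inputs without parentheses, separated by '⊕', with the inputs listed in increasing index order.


The first expression reduces to u1 ⊕ u2 ⊕ u3 ⊕ u4 ⊕ u5 ⊕ u6
The second expression reduces to u1 ⊕ u2 ⊕ u3 ⊕ u4 ⊕ u5 ⊕ u6
Both agree, so they are equal.

equal — both sides give u1 ⊕ u2 ⊕ u3 ⊕ u4 ⊕ u5 ⊕ u6


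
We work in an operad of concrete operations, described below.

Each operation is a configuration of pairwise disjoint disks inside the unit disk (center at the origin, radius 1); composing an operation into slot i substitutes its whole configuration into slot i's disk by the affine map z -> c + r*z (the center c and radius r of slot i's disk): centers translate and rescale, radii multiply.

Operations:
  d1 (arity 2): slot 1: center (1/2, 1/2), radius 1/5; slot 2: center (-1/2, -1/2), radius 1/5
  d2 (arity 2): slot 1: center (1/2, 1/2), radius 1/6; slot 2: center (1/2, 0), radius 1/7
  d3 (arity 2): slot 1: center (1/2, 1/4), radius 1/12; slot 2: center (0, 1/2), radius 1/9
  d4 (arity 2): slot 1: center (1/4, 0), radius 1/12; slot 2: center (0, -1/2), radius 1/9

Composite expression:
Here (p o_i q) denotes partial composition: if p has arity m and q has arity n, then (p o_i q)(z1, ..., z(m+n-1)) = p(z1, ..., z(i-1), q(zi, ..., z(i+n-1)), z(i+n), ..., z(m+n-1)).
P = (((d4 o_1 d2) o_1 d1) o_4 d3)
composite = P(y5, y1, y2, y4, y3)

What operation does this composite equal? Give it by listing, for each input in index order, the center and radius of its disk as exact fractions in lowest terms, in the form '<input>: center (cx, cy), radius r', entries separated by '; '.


Nesting under d4 composes maps z -> c + r*z down each y-path.
y5 passes through 3 substitutions, ending at center (43/144, 7/144), radius 1/360
y1 passes through 3 substitutions, ending at center (41/144, 5/144), radius 1/360
y2 passes through 2 substitutions, ending at center (7/24, 0), radius 1/84
y4 passes through 2 substitutions, ending at center (1/18, -17/36), radius 1/108
y3 passes through 2 substitutions, ending at center (0, -4/9), radius 1/81

y1: center (41/144, 5/144), radius 1/360; y2: center (7/24, 0), radius 1/84; y3: center (0, -4/9), radius 1/81; y4: center (1/18, -17/36), radius 1/108; y5: center (43/144, 7/144), radius 1/360


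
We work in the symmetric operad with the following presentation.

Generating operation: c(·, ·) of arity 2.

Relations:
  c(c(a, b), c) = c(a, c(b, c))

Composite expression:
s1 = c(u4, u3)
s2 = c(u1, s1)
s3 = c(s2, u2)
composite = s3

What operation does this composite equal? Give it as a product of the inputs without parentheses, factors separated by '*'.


The c-tree's shape is irrelevant; the u-reading-order decides.
c(u4, u3) linearizes to u4 * u3
c(u1, c(u4, u3)) linearizes to u1 * u4 * u3
c(c(u1, c(u4, u3)), u2) linearizes to u1 * u4 * u3 * u2

u1 * u4 * u3 * u2


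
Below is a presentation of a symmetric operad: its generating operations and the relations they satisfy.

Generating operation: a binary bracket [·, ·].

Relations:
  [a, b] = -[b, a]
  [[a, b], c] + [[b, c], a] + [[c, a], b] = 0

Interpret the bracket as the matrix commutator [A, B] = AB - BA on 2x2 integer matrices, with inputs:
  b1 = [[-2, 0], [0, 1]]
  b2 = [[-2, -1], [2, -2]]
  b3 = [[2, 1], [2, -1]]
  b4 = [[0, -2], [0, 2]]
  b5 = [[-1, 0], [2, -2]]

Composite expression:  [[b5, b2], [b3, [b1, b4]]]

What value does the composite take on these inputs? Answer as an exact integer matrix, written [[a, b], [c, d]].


[[36, 48], [48, -36]]

[b5, b2] = [[2, -1], [-2, -2]]
[b1, b4] = [[0, 6], [0, 0]]
[b3, [b1, b4]] = [[-12, 18], [0, 12]]
[[b5, b2], [b3, [b1, b4]]] = [[36, 48], [48, -36]]


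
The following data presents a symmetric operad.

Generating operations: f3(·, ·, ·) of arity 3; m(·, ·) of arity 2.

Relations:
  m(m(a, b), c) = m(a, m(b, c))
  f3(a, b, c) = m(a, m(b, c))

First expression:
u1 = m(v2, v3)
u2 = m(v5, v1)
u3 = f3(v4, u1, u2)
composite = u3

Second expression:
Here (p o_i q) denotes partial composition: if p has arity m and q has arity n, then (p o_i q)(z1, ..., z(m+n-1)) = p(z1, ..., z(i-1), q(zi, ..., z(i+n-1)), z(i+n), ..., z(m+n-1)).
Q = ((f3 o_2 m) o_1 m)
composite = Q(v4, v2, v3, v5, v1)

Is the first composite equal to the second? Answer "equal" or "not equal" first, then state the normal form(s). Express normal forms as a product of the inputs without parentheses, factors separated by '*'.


equal: each reduces to v4 * v2 * v3 * v5 * v1


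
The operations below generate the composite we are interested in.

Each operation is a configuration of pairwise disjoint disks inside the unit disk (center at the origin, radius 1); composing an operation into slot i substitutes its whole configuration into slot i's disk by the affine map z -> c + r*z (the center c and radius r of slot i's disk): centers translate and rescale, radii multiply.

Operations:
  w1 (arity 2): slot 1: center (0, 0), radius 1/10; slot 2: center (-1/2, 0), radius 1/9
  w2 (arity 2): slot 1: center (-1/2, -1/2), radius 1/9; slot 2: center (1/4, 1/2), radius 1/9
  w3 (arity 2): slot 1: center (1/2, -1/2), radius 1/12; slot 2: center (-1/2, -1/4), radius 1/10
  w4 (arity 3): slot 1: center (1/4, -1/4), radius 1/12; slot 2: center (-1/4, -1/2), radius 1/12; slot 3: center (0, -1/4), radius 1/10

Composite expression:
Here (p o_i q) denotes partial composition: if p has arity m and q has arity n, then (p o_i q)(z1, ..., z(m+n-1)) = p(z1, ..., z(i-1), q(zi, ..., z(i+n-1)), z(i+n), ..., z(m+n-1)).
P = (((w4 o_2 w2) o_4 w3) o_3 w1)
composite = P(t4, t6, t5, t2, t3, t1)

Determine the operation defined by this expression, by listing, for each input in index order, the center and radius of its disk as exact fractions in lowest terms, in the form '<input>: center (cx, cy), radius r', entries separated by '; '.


t1: center (-1/20, -11/40), radius 1/100; t2: center (-101/432, -11/24), radius 1/972; t3: center (1/20, -3/10), radius 1/120; t4: center (1/4, -1/4), radius 1/12; t5: center (-11/48, -11/24), radius 1/1080; t6: center (-7/24, -13/24), radius 1/108

Affine substitution under w4: radii multiply and t-centers shift.
input t4: applying the 1 nested substitution gives center (1/4, -1/4), radius 1/12
input t6: applying the 2 nested substitutions gives center (-7/24, -13/24), radius 1/108
input t5: applying the 3 nested substitutions gives center (-11/48, -11/24), radius 1/1080
input t2: applying the 3 nested substitutions gives center (-101/432, -11/24), radius 1/972
input t3: applying the 2 nested substitutions gives center (1/20, -3/10), radius 1/120
input t1: applying the 2 nested substitutions gives center (-1/20, -11/40), radius 1/100


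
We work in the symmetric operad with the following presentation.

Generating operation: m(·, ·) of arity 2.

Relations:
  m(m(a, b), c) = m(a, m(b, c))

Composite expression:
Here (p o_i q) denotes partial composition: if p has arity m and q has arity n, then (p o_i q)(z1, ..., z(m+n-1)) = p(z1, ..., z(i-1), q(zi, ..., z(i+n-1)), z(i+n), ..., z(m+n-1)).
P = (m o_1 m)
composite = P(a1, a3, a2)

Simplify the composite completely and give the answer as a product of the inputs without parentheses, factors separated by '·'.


All parenthesizations of m agree; list the a-inputs left to right.
m(a1, a3) flattens to a1 · a3
m(m(a1, a3), a2) flattens to a1 · a3 · a2

a1 · a3 · a2


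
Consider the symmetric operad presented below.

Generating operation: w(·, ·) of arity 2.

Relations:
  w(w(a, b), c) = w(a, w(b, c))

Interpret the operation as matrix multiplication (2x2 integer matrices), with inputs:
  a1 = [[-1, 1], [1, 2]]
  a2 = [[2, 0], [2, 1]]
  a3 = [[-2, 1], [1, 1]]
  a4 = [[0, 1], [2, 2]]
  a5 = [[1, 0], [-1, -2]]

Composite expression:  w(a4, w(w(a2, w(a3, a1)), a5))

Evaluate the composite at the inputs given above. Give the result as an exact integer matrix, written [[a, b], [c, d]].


[[3, -6], [18, -12]]

w(a3, a1) = [[3, 0], [0, 3]]
w(a2, w(a3, a1)) = [[6, 0], [6, 3]]
w(w(a2, w(a3, a1)), a5) = [[6, 0], [3, -6]]
w(a4, w(w(a2, w(a3, a1)), a5)) = [[3, -6], [18, -12]]


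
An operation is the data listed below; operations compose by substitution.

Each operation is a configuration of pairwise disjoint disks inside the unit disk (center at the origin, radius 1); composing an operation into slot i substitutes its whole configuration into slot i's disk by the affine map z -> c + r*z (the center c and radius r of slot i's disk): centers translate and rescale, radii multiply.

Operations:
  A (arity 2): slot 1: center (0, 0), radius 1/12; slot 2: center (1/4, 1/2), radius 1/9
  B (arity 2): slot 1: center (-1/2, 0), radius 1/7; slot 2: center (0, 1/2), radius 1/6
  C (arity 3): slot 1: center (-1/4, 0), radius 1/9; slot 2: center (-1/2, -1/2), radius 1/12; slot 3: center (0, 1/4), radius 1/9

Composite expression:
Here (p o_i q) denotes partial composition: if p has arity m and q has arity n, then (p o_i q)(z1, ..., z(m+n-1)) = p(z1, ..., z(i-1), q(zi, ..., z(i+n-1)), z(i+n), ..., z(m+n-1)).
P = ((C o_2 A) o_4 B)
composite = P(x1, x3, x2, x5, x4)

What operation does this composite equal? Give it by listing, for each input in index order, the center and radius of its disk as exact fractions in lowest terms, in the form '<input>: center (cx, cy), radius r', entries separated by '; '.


x1: center (-1/4, 0), radius 1/9; x2: center (-23/48, -11/24), radius 1/108; x3: center (-1/2, -1/2), radius 1/144; x4: center (0, 11/36), radius 1/54; x5: center (-1/18, 1/4), radius 1/63

Each x-disk chains the slot maps above it in C; radii multiply.
x1: after 1 affine step, its disk has center (-1/4, 0), radius 1/9
x3: after 2 affine steps, its disk has center (-1/2, -1/2), radius 1/144
x2: after 2 affine steps, its disk has center (-23/48, -11/24), radius 1/108
x5: after 2 affine steps, its disk has center (-1/18, 1/4), radius 1/63
x4: after 2 affine steps, its disk has center (0, 11/36), radius 1/54


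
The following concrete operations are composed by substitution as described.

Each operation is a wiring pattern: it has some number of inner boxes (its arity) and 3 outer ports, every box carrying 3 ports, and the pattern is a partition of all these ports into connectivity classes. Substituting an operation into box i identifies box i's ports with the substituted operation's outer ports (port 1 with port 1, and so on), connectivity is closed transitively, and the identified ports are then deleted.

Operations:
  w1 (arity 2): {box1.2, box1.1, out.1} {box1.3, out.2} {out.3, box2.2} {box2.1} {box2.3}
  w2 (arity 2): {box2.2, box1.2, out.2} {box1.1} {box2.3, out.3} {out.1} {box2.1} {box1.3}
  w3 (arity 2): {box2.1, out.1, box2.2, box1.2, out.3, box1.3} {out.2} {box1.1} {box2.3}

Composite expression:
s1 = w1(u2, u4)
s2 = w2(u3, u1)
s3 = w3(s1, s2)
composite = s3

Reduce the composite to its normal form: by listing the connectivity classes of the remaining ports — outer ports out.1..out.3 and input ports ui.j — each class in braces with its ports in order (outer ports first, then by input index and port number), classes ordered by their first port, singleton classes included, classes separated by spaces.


{out.1, out.3, u1.2, u2.3, u3.2, u4.2} {out.2} {u1.1} {u1.3} {u2.1, u2.2} {u3.1} {u3.3} {u4.1} {u4.3}

Substituting into w3 glues patterns; closure does the rest.
w1 over (u2, u4) gives {out.1, u2.1, u2.2} {out.2, u2.3} {out.3, u4.2} {u4.1} {u4.3}, out.j being that stage's outer ports
w2 over (u3, u1) gives {out.1} {out.2, u1.2, u3.2} {out.3, u1.3} {u1.1} {u3.1} {u3.3}, out.j being that stage's outer ports
w3 over (u2, u4, u3, u1) gives {out.1, out.3, u1.2, u2.3, u3.2, u4.2} {out.2} {u1.1} {u1.3} {u2.1, u2.2} {u3.1} {u3.3} {u4.1} {u4.3}, out.j being that stage's outer ports


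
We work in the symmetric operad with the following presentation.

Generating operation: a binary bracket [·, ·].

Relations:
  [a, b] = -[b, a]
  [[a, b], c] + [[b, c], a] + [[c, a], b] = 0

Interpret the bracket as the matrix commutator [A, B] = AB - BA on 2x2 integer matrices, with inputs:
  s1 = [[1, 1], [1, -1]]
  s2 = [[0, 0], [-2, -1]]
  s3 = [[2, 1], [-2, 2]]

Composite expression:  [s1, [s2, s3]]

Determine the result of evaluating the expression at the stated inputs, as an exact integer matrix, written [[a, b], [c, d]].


[s2, s3] = [[2, 1], [2, -2]]
[s1, [s2, s3]] = [[1, -2], [0, -1]]

[[1, -2], [0, -1]]


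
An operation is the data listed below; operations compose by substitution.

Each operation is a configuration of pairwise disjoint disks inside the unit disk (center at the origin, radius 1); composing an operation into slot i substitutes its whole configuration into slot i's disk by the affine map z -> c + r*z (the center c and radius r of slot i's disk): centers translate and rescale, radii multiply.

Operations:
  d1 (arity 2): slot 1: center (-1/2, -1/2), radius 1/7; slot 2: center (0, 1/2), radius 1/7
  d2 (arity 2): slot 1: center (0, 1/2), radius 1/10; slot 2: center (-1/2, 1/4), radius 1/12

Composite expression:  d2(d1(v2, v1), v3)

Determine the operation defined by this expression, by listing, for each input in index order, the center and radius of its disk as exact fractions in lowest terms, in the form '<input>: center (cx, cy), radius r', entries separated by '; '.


v1: center (0, 11/20), radius 1/70; v2: center (-1/20, 9/20), radius 1/70; v3: center (-1/2, 1/4), radius 1/12

Follow each v-input down from d2: c' goes to c + r*c', radius to r*r'.
v2: after 2 affine steps, its disk has center (-1/20, 9/20), radius 1/70
v1: after 2 affine steps, its disk has center (0, 11/20), radius 1/70
v3: after 1 affine step, its disk has center (-1/2, 1/4), radius 1/12


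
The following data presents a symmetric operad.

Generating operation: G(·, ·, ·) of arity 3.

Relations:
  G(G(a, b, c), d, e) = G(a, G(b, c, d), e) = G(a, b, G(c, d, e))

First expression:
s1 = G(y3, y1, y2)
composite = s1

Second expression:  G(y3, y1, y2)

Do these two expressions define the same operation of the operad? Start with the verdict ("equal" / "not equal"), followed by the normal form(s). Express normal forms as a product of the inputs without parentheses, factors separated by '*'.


equal: each reduces to y3 * y1 * y2

The first expression reduces to y3 * y1 * y2
The second expression reduces to y3 * y1 * y2
One common form — equal.


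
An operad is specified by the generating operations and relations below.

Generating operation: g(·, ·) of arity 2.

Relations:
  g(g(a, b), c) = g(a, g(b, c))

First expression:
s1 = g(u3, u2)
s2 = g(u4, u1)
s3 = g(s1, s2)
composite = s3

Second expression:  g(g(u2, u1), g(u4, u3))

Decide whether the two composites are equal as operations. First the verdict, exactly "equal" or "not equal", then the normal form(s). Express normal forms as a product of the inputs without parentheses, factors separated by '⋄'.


not equal; the first gives u3 ⋄ u2 ⋄ u4 ⋄ u1 and the second u2 ⋄ u1 ⋄ u4 ⋄ u3

The first expression, normalized: u3 ⋄ u2 ⋄ u4 ⋄ u1
The second expression, normalized: u2 ⋄ u1 ⋄ u4 ⋄ u3
Distinct normal forms: not equal.


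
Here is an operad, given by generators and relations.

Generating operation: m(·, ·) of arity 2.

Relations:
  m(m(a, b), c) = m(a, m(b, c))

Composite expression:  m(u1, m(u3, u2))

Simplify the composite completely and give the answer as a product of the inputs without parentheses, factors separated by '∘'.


u1 ∘ u3 ∘ u2

Key point: m is associative — brackets drop, the u-order remains.
m(u3, u2) flattens to u3 ∘ u2
m(u1, m(u3, u2)) flattens to u1 ∘ u3 ∘ u2


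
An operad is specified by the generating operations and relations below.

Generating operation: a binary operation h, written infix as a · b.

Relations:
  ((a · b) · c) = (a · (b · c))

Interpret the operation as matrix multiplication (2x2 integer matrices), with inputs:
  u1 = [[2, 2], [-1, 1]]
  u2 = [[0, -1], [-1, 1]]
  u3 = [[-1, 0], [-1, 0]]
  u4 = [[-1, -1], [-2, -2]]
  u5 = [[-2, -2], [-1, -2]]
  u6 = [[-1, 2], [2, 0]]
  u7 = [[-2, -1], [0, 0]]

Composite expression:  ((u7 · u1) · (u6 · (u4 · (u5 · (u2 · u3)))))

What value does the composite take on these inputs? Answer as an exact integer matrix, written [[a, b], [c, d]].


[[-57, 0], [0, 0]]

(u7 · u1) = [[-3, -5], [0, 0]]
(u2 · u3) = [[1, 0], [0, 0]]
(u5 · (u2 · u3)) = [[-2, 0], [-1, 0]]
(u4 · (u5 · (u2 · u3))) = [[3, 0], [6, 0]]
(u6 · (u4 · (u5 · (u2 · u3)))) = [[9, 0], [6, 0]]
((u7 · u1) · (u6 · (u4 · (u5 · (u2 · u3))))) = [[-57, 0], [0, 0]]


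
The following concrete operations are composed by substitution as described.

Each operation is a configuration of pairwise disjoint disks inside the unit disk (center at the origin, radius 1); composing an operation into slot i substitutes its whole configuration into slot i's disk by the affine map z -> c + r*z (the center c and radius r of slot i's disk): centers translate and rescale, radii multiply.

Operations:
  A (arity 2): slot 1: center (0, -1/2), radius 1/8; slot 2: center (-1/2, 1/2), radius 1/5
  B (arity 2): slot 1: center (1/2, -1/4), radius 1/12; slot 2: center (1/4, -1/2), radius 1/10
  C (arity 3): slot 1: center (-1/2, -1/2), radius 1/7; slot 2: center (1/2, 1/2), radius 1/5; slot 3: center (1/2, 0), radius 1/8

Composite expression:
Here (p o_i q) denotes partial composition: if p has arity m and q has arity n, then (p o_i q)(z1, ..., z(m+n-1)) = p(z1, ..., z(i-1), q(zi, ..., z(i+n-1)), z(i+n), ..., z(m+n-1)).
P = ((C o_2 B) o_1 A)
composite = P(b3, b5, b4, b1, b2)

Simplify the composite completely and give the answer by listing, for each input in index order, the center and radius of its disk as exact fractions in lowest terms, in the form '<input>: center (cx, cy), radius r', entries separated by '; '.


b1: center (11/20, 2/5), radius 1/50; b2: center (1/2, 0), radius 1/8; b3: center (-1/2, -4/7), radius 1/56; b4: center (3/5, 9/20), radius 1/60; b5: center (-4/7, -3/7), radius 1/35

Only the slot chain above each b matters under C; compose those maps.
for b3, the 2-step affine chain lands on center (-1/2, -4/7), radius 1/56
for b5, the 2-step affine chain lands on center (-4/7, -3/7), radius 1/35
for b4, the 2-step affine chain lands on center (3/5, 9/20), radius 1/60
for b1, the 2-step affine chain lands on center (11/20, 2/5), radius 1/50
for b2, the 1-step affine chain lands on center (1/2, 0), radius 1/8


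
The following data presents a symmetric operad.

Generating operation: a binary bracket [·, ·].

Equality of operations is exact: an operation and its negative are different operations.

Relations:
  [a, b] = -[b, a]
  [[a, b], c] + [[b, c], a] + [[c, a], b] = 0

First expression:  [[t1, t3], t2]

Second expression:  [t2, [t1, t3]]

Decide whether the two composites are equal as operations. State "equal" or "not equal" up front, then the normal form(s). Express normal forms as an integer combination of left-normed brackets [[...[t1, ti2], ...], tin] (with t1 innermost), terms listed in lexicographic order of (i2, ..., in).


not equal: they reduce to [[t1, t3], t2] and -[[t1, t3], t2]


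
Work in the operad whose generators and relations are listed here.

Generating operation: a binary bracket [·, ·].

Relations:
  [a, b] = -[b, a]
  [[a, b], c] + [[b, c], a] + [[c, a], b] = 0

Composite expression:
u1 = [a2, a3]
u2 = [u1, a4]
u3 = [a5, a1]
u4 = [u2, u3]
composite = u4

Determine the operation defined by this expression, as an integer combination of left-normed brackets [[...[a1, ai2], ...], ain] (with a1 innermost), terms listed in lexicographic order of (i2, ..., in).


[[[[a1, a5], a2], a3], a4] - [[[[a1, a5], a3], a2], a4] - [[[[a1, a5], a4], a2], a3] + [[[[a1, a5], a4], a3], a2]

Antisymmetry and Jacobi reduce to a1-anchored left-normed brackets.
Composite bracket: [[[a2, a3], a4], [a5, a1]]
Under [a, b] = ab - ba we get 16 signed associative words (2^4 = 16).
Coefficients come from the a1-initial words:
  word a1a5a2a3a4 has sign +1, contributing +[[[[a1, a5], a2], a3], a4]
  word a1a5a3a2a4 has sign -1, contributing -[[[[a1, a5], a3], a2], a4]
  word a1a5a4a2a3 has sign -1, contributing -[[[[a1, a5], a4], a2], a3]
  word a1a5a4a3a2 has sign +1, contributing +[[[[a1, a5], a4], a3], a2]


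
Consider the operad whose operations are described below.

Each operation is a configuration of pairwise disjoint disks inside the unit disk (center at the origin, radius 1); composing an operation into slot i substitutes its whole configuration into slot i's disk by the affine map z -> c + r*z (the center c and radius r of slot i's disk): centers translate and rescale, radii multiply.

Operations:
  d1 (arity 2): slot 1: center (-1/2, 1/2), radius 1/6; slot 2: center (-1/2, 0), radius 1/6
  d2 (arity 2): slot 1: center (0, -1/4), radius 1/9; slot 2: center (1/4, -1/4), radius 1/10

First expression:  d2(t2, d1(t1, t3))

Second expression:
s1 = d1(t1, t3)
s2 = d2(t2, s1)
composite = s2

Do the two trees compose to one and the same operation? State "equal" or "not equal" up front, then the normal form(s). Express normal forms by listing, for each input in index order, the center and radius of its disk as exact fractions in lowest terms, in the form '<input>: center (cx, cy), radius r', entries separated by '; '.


equal: each reduces to t1: center (1/5, -1/5), radius 1/60; t2: center (0, -1/4), radius 1/9; t3: center (1/5, -1/4), radius 1/60

Normal form of the first expression: t1: center (1/5, -1/5), radius 1/60; t2: center (0, -1/4), radius 1/9; t3: center (1/5, -1/4), radius 1/60
Normal form of the second expression: t1: center (1/5, -1/5), radius 1/60; t2: center (0, -1/4), radius 1/9; t3: center (1/5, -1/4), radius 1/60
Identical normal forms: equal.


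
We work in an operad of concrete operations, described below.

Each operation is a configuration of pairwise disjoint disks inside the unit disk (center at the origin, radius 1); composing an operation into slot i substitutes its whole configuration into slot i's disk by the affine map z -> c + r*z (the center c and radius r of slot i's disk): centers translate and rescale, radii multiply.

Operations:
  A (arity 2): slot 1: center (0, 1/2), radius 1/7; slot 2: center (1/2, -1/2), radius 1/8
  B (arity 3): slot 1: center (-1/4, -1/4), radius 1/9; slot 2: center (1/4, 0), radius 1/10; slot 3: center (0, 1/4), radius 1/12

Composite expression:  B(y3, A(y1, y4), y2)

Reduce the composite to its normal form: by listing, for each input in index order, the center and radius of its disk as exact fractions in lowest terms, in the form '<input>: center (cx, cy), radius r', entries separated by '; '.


Below B, radii multiply path by path; the y-disk centers shift.
input y3: applying the 1 nested substitution gives center (-1/4, -1/4), radius 1/9
input y1: applying the 2 nested substitutions gives center (1/4, 1/20), radius 1/70
input y4: applying the 2 nested substitutions gives center (3/10, -1/20), radius 1/80
input y2: applying the 1 nested substitution gives center (0, 1/4), radius 1/12

y1: center (1/4, 1/20), radius 1/70; y2: center (0, 1/4), radius 1/12; y3: center (-1/4, -1/4), radius 1/9; y4: center (3/10, -1/20), radius 1/80


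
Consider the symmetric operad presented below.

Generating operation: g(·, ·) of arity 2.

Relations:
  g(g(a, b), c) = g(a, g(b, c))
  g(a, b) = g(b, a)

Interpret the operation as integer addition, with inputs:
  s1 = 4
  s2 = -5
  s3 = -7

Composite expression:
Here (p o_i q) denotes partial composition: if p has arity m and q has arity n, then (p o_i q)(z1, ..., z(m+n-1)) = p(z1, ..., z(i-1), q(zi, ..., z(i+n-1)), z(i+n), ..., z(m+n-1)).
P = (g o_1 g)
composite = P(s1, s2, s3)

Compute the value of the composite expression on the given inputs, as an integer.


g(s1, s2) = -1
g(g(s1, s2), s3) = -8

-8


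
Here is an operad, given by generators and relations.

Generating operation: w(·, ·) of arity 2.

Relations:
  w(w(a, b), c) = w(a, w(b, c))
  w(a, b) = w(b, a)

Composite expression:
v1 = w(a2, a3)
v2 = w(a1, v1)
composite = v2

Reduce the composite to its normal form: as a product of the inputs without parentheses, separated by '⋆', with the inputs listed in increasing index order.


a1 ⋆ a2 ⋆ a3

Both nesting and order wash out for w; what remains is which a's occur.
w(a2, a3) flattens to a2 ⋆ a3
w(a1, w(a2, a3)) flattens to a1 ⋆ a2 ⋆ a3
the factors in increasing index order: a1 ⋆ a2 ⋆ a3


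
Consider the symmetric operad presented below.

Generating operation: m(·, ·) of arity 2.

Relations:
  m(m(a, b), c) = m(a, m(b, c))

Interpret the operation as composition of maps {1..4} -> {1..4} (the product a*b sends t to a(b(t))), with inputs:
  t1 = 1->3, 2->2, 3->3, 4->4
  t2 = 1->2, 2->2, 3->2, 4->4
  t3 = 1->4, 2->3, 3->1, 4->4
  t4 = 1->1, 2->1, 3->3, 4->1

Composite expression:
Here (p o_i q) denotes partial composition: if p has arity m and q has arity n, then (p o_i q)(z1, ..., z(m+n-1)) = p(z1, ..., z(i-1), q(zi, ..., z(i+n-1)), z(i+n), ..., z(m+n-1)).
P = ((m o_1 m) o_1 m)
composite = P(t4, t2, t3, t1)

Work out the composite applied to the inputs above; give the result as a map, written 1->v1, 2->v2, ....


1->1, 2->1, 3->1, 4->1

m(t4, t2) = 1->1, 2->1, 3->1, 4->1
m(m(t4, t2), t3) = 1->1, 2->1, 3->1, 4->1
m(m(m(t4, t2), t3), t1) = 1->1, 2->1, 3->1, 4->1


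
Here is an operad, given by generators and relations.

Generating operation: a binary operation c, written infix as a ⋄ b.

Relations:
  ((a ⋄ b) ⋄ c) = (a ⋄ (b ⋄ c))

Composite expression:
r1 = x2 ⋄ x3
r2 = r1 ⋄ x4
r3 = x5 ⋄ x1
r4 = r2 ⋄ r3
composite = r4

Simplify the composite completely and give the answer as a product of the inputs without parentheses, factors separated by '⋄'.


x2 ⋄ x3 ⋄ x4 ⋄ x5 ⋄ x1


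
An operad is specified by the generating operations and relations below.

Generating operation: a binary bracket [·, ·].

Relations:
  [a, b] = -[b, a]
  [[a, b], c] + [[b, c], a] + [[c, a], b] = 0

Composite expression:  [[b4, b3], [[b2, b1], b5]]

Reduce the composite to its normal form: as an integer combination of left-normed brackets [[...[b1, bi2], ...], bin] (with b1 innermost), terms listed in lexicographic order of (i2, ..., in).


-[[[[b1, b2], b5], b3], b4] + [[[[b1, b2], b5], b4], b3]

Left-normed coefficients sit on the b1-initial expansion words.
Composite bracket: [[b4, b3], [[b2, b1], b5]]
Full expansion: 16 signed words from ab - ba (2^4 = 16).
The b1-initial words carry the normal form:
  the word b1b2b5b3b4 carries sign -1 and contributes -[[[[b1, b2], b5], b3], b4]
  the word b1b2b5b4b3 carries sign +1 and contributes +[[[[b1, b2], b5], b4], b3]


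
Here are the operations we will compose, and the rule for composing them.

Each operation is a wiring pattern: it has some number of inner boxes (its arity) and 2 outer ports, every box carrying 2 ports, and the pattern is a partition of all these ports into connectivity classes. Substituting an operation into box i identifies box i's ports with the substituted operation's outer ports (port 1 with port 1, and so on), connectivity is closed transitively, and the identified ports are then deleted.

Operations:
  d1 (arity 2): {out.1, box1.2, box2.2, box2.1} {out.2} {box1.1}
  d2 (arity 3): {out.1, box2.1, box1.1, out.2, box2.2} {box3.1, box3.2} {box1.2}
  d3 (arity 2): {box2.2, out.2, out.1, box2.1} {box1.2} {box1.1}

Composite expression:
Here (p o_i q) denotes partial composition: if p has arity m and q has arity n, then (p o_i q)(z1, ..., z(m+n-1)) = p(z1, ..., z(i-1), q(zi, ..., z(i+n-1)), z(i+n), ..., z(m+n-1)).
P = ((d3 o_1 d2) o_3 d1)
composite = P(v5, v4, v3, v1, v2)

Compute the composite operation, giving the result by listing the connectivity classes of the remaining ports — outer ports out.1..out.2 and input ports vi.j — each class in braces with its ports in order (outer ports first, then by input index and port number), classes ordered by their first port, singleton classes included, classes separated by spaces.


{out.1, out.2, v2.1, v2.2} {v1.1, v1.2, v3.2} {v3.1} {v4.1, v4.2, v5.1} {v5.2}

Connectivity passes through glued d3-boundaries; trace each wire chain.
through d1, on inputs (v3, v1): {out.1, v1.1, v1.2, v3.2} {out.2} {v3.1} (out.j = stage outer ports)
through d2, on inputs (v5, v4, v3, v1): {out.1, out.2, v4.1, v4.2, v5.1} {v1.1, v1.2, v3.2} {v3.1} {v5.2} (out.j = stage outer ports)
through d3, on inputs (v5, v4, v3, v1, v2): {out.1, out.2, v2.1, v2.2} {v1.1, v1.2, v3.2} {v3.1} {v4.1, v4.2, v5.1} {v5.2} (out.j = stage outer ports)


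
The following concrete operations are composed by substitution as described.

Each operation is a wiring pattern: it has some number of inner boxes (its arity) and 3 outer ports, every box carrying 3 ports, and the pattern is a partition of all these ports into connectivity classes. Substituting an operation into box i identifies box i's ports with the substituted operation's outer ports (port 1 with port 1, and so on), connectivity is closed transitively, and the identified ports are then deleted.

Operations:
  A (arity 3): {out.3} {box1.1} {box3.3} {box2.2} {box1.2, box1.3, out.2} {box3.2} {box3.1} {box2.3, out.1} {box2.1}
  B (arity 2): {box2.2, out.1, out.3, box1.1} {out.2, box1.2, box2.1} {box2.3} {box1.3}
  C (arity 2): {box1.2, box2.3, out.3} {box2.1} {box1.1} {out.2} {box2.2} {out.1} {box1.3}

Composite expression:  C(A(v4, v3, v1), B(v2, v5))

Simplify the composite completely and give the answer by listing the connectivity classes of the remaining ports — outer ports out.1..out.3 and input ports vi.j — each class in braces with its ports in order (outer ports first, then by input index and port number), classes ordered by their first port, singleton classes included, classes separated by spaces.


{out.1} {out.2} {out.3, v2.1, v4.2, v4.3, v5.2} {v1.1} {v1.2} {v1.3} {v2.2, v5.1} {v2.3} {v3.1} {v3.2} {v3.3} {v4.1} {v5.3}
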